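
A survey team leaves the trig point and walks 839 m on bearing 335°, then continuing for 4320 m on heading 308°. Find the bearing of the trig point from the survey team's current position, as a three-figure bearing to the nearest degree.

132°

Leg 1 (335°, 839 m): east 839 sin 335° = -354.58, north 839 cos 335° = 760.39
Leg 2 (308°, 4320 m): east 4320 sin 308° = -3404.21, north 4320 cos 308° = 2659.66
Net displacement: -3758.78 east, 3420.05 north. Direction back to start is (3758.78, -3420.05): bearing = atan2(3758.78, -3420.05) mod 360° = 132.30° ≈ 132°.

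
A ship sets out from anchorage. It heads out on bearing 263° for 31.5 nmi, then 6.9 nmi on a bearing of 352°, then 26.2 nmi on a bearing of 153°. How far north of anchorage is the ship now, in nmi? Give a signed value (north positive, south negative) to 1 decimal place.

-20.4 nmi

Leg 1 (263°, 31.5 nmi): east 31.5 sin 263° = -31.27, north 31.5 cos 263° = -3.84
Leg 2 (352°, 6.9 nmi): east 6.9 sin 352° = -0.96, north 6.9 cos 352° = 6.83
Leg 3 (153°, 26.2 nmi): east 26.2 sin 153° = 11.89, north 26.2 cos 153° = -23.34
Net north component: -20.35 nmi.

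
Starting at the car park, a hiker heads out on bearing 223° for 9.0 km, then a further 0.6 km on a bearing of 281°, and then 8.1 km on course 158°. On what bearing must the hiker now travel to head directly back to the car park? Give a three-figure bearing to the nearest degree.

Leg 1 (223°, 9.0 km): east 9.0 sin 223° = -6.14, north 9.0 cos 223° = -6.58
Leg 2 (281°, 0.6 km): east 0.6 sin 281° = -0.59, north 0.6 cos 281° = 0.11
Leg 3 (158°, 8.1 km): east 8.1 sin 158° = 3.03, north 8.1 cos 158° = -7.51
Net displacement: -3.69 east, -13.98 north. Direction back to start is (3.69, 13.98): bearing = atan2(3.69, 13.98) mod 360° = 14.80° ≈ 015°.

015°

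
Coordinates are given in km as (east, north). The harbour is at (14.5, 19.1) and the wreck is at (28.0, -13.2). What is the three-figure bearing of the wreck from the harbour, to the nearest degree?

157°

Δeast = 28.0 − 14.5 = 13.50; Δnorth = -13.2 − 19.1 = -32.30.
Bearing = atan2(Δeast, Δnorth) mod 360° = 157.32° ≈ 157°.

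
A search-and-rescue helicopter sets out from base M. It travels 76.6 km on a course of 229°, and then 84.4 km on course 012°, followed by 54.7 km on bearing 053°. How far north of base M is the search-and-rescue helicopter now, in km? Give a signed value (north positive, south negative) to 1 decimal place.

65.2 km

Leg 1 (229°, 76.6 km): east 76.6 sin 229° = -57.81, north 76.6 cos 229° = -50.25
Leg 2 (012°, 84.4 km): east 84.4 sin 12° = 17.55, north 84.4 cos 12° = 82.56
Leg 3 (053°, 54.7 km): east 54.7 sin 53° = 43.69, north 54.7 cos 53° = 32.92
Net north component: 65.22 km.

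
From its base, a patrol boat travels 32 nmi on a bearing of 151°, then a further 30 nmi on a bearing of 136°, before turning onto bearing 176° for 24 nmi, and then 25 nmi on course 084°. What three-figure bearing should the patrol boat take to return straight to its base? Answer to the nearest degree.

Leg 1 (151°, 32 nmi): east 32 sin 151° = 15.51, north 32 cos 151° = -27.99
Leg 2 (136°, 30 nmi): east 30 sin 136° = 20.84, north 30 cos 136° = -21.58
Leg 3 (176°, 24 nmi): east 24 sin 176° = 1.67, north 24 cos 176° = -23.94
Leg 4 (084°, 25 nmi): east 25 sin 84° = 24.86, north 25 cos 84° = 2.61
Net displacement: 62.89 east, -70.90 north. Direction back to start is (-62.89, 70.90): bearing = atan2(-62.89, 70.90) mod 360° = 318.42° ≈ 318°.

318°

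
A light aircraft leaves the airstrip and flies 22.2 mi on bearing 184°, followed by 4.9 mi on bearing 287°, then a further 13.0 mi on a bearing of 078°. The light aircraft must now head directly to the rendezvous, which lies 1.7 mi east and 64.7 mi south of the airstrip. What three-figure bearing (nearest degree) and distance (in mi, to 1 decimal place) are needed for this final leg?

Leg 1 (184°, 22.2 mi): east 22.2 sin 184° = -1.55, north 22.2 cos 184° = -22.15
Leg 2 (287°, 4.9 mi): east 4.9 sin 287° = -4.69, north 4.9 cos 287° = 1.43
Leg 3 (078°, 13.0 mi): east 13.0 sin 78° = 12.72, north 13.0 cos 78° = 2.70
Current position: (6.48, -18.01). Target: (1.7, -64.7). Remaining: Δeast = -4.78, Δnorth = -46.69.
Bearing = atan2(-4.78, -46.69) mod 360° = 185.85°; distance = √((-4.78)² + (-46.69)²) = 46.934 mi.

186°, 46.9 mi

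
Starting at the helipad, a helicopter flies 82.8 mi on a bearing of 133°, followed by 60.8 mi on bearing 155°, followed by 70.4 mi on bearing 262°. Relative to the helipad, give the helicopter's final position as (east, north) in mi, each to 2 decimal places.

Leg 1 (133°, 82.8 mi): east 82.8 sin 133° = 60.56, north 82.8 cos 133° = -56.47
Leg 2 (155°, 60.8 mi): east 60.8 sin 155° = 25.70, north 60.8 cos 155° = -55.10
Leg 3 (262°, 70.4 mi): east 70.4 sin 262° = -69.71, north 70.4 cos 262° = -9.80
Summing: 16.54 mi east, -121.37 mi north → (16.54, -121.37).

(16.54, -121.37)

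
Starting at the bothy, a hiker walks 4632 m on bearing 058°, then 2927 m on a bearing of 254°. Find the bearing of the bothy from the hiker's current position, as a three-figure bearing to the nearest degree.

Leg 1 (058°, 4632 m): east 4632 sin 58° = 3928.16, north 4632 cos 58° = 2454.59
Leg 2 (254°, 2927 m): east 2927 sin 254° = -2813.61, north 2927 cos 254° = -806.79
Net displacement: 1114.55 east, 1647.80 north. Direction back to start is (-1114.55, -1647.80): bearing = atan2(-1114.55, -1647.80) mod 360° = 214.07° ≈ 214°.

214°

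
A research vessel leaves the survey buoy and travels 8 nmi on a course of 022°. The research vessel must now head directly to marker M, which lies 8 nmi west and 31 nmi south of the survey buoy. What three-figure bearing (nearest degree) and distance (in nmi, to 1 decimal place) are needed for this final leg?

Leg 1 (022°, 8 nmi): east 8 sin 22° = 3.00, north 8 cos 22° = 7.42
Current position: (3.00, 7.42). Target: (-8, -31). Remaining: Δeast = -11.00, Δnorth = -38.42.
Bearing = atan2(-11.00, -38.42) mod 360° = 195.97°; distance = √((-11.00)² + (-38.42)²) = 39.960 nmi.

196°, 40.0 nmi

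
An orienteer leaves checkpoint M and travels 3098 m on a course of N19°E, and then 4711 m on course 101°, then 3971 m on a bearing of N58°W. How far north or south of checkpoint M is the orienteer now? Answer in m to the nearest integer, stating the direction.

4135 m north

Leg 1 (N19°E, 3098 m): east 3098 sin 19° = 1008.61, north 3098 cos 19° = 2929.22
Leg 2 (101°, 4711 m): east 4711 sin 101° = 4624.45, north 4711 cos 101° = -898.90
Leg 3 (N58°W, 3971 m): east 3971 sin 302° = -3367.60, north 3971 cos 302° = 2104.31
Net north component: 4134.62 m.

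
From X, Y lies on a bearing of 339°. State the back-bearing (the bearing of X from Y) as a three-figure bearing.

159°

Back-bearing = 339° − 180° = 159°.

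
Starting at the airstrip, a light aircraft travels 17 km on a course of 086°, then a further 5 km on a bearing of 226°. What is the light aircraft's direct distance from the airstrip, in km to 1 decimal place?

13.6 km

Leg 1 (086°, 17 km): east 17 sin 86° = 16.96, north 17 cos 86° = 1.19
Leg 2 (226°, 5 km): east 5 sin 226° = -3.60, north 5 cos 226° = -3.47
Net: 13.36 east, -2.29 north. Distance = √((13.36)² + (-2.29)²) = 13.556 km.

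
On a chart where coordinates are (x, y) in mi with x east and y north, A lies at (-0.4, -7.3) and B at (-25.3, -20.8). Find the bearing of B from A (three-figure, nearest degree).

Δeast = -25.3 − -0.4 = -24.90; Δnorth = -20.8 − -7.3 = -13.50.
Bearing = atan2(Δeast, Δnorth) mod 360° = 241.53° ≈ 242°.

242°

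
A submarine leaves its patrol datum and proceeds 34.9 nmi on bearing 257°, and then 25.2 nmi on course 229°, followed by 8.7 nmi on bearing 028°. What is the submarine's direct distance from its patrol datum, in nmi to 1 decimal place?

51.7 nmi

Leg 1 (257°, 34.9 nmi): east 34.9 sin 257° = -34.01, north 34.9 cos 257° = -7.85
Leg 2 (229°, 25.2 nmi): east 25.2 sin 229° = -19.02, north 25.2 cos 229° = -16.53
Leg 3 (028°, 8.7 nmi): east 8.7 sin 28° = 4.08, north 8.7 cos 28° = 7.68
Net: -48.94 east, -16.70 north. Distance = √((-48.94)² + (-16.70)²) = 51.711 nmi.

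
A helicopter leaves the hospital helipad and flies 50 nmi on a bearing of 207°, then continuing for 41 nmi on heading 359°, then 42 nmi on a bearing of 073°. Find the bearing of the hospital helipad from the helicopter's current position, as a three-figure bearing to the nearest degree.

242°

Leg 1 (207°, 50 nmi): east 50 sin 207° = -22.70, north 50 cos 207° = -44.55
Leg 2 (359°, 41 nmi): east 41 sin 359° = -0.72, north 41 cos 359° = 40.99
Leg 3 (073°, 42 nmi): east 42 sin 73° = 40.16, north 42 cos 73° = 12.28
Net displacement: 16.75 east, 8.72 north. Direction back to start is (-16.75, -8.72): bearing = atan2(-16.75, -8.72) mod 360° = 242.49° ≈ 242°.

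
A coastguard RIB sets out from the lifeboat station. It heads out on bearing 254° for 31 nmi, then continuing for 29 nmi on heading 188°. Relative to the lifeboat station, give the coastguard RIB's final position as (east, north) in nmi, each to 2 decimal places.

(-33.84, -37.26)

Leg 1 (254°, 31 nmi): east 31 sin 254° = -29.80, north 31 cos 254° = -8.54
Leg 2 (188°, 29 nmi): east 29 sin 188° = -4.04, north 29 cos 188° = -28.72
Summing: -33.84 nmi east, -37.26 nmi north → (-33.84, -37.26).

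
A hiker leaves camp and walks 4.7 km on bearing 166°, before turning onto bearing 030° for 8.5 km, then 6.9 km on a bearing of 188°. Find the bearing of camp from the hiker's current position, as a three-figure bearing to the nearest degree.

312°

Leg 1 (166°, 4.7 km): east 4.7 sin 166° = 1.14, north 4.7 cos 166° = -4.56
Leg 2 (030°, 8.5 km): east 8.5 sin 30° = 4.25, north 8.5 cos 30° = 7.36
Leg 3 (188°, 6.9 km): east 6.9 sin 188° = -0.96, north 6.9 cos 188° = -6.83
Net displacement: 4.43 east, -4.03 north. Direction back to start is (-4.43, 4.03): bearing = atan2(-4.43, 4.03) mod 360° = 312.33° ≈ 312°.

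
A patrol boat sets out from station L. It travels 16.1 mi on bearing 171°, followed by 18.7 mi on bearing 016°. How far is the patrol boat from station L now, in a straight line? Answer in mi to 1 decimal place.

Leg 1 (171°, 16.1 mi): east 16.1 sin 171° = 2.52, north 16.1 cos 171° = -15.90
Leg 2 (016°, 18.7 mi): east 18.7 sin 16° = 5.15, north 18.7 cos 16° = 17.98
Net: 7.67 east, 2.07 north. Distance = √((7.67)² + (2.07)²) = 7.948 mi.

7.9 mi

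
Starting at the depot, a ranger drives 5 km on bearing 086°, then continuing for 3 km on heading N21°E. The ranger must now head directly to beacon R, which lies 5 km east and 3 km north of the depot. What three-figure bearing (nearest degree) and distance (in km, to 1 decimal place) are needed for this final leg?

Leg 1 (086°, 5 km): east 5 sin 86° = 4.99, north 5 cos 86° = 0.35
Leg 2 (N21°E, 3 km): east 3 sin 21° = 1.08, north 3 cos 21° = 2.80
Current position: (6.06, 3.15). Target: (5, 3). Remaining: Δeast = -1.06, Δnorth = -0.15.
Bearing = atan2(-1.06, -0.15) mod 360° = 261.99°; distance = √((-1.06)² + (-0.15)²) = 1.073 km.

262°, 1.1 km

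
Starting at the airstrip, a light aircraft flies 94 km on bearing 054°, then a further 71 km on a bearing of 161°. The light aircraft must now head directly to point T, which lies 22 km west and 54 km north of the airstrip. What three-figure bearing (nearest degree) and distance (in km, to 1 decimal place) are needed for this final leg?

299°, 137.9 km

Leg 1 (054°, 94 km): east 94 sin 54° = 76.05, north 94 cos 54° = 55.25
Leg 2 (161°, 71 km): east 71 sin 161° = 23.12, north 71 cos 161° = -67.13
Current position: (99.16, -11.88). Target: (-22, 54). Remaining: Δeast = -121.16, Δnorth = 65.88.
Bearing = atan2(-121.16, 65.88) mod 360° = 298.53°; distance = √((-121.16)² + (65.88)²) = 137.915 km.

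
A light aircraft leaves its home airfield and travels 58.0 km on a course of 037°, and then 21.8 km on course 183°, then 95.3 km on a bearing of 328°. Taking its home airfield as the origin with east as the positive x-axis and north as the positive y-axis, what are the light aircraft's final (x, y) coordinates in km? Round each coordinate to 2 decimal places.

(-16.74, 105.37)

Leg 1 (037°, 58.0 km): east 58.0 sin 37° = 34.91, north 58.0 cos 37° = 46.32
Leg 2 (183°, 21.8 km): east 21.8 sin 183° = -1.14, north 21.8 cos 183° = -21.77
Leg 3 (328°, 95.3 km): east 95.3 sin 328° = -50.50, north 95.3 cos 328° = 80.82
Summing: -16.74 km east, 105.37 km north → (-16.74, 105.37).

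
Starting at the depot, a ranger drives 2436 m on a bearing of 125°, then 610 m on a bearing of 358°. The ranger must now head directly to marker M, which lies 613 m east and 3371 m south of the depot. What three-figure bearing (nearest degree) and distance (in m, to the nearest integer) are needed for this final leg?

Leg 1 (125°, 2436 m): east 2436 sin 125° = 1995.45, north 2436 cos 125° = -1397.23
Leg 2 (358°, 610 m): east 610 sin 358° = -21.29, north 610 cos 358° = 609.63
Current position: (1974.17, -787.60). Target: (613, -3371). Remaining: Δeast = -1361.17, Δnorth = -2583.40.
Bearing = atan2(-1361.17, -2583.40) mod 360° = 207.78°; distance = √((-1361.17)² + (-2583.40)²) = 2920.053 m.

208°, 2920 m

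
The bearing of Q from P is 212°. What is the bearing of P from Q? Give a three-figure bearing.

Back-bearing = 212° − 180° = 032°.

032°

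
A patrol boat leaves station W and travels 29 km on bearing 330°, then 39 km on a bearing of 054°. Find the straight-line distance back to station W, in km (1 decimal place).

Leg 1 (330°, 29 km): east 29 sin 330° = -14.50, north 29 cos 330° = 25.11
Leg 2 (054°, 39 km): east 39 sin 54° = 31.55, north 39 cos 54° = 22.92
Net: 17.05 east, 48.04 north. Distance = √((17.05)² + (48.04)²) = 50.975 km.

51.0 km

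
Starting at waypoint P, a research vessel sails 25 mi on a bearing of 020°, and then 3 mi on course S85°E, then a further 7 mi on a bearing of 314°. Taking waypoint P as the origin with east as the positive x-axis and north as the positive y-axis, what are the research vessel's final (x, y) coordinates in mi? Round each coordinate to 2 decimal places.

(6.50, 28.09)

Leg 1 (020°, 25 mi): east 25 sin 20° = 8.55, north 25 cos 20° = 23.49
Leg 2 (S85°E, 3 mi): east 3 sin 95° = 2.99, north 3 cos 95° = -0.26
Leg 3 (314°, 7 mi): east 7 sin 314° = -5.04, north 7 cos 314° = 4.86
Summing: 6.50 mi east, 28.09 mi north → (6.50, 28.09).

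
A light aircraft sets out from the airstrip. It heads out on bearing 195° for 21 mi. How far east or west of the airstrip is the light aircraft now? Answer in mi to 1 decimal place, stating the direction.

Leg 1 (195°, 21 mi): east 21 sin 195° = -5.44, north 21 cos 195° = -20.28
Net east component: -5.44 mi.

5.4 mi west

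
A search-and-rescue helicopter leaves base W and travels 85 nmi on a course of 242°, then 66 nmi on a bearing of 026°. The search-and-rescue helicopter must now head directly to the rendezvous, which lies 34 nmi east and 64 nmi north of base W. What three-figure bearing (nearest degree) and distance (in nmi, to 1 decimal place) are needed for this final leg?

061°, 91.7 nmi

Leg 1 (242°, 85 nmi): east 85 sin 242° = -75.05, north 85 cos 242° = -39.91
Leg 2 (026°, 66 nmi): east 66 sin 26° = 28.93, north 66 cos 26° = 59.32
Current position: (-46.12, 19.42). Target: (34, 64). Remaining: Δeast = 80.12, Δnorth = 44.58.
Bearing = atan2(80.12, 44.58) mod 360° = 60.90°; distance = √((80.12)² + (44.58)²) = 91.688 nmi.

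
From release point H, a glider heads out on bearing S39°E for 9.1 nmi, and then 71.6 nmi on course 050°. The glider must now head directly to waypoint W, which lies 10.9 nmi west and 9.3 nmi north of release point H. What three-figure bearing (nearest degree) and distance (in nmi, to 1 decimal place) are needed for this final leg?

247°, 77.4 nmi

Leg 1 (S39°E, 9.1 nmi): east 9.1 sin 141° = 5.73, north 9.1 cos 141° = -7.07
Leg 2 (050°, 71.6 nmi): east 71.6 sin 50° = 54.85, north 71.6 cos 50° = 46.02
Current position: (60.58, 38.95). Target: (-10.9, 9.3). Remaining: Δeast = -71.48, Δnorth = -29.65.
Bearing = atan2(-71.48, -29.65) mod 360° = 247.47°; distance = √((-71.48)² + (-29.65)²) = 77.382 nmi.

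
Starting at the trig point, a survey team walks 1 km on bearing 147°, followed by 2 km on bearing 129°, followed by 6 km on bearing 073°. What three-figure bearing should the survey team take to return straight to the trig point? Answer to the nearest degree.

273°

Leg 1 (147°, 1 km): east 1 sin 147° = 0.54, north 1 cos 147° = -0.84
Leg 2 (129°, 2 km): east 2 sin 129° = 1.55, north 2 cos 129° = -1.26
Leg 3 (073°, 6 km): east 6 sin 73° = 5.74, north 6 cos 73° = 1.75
Net displacement: 7.84 east, -0.34 north. Direction back to start is (-7.84, 0.34): bearing = atan2(-7.84, 0.34) mod 360° = 272.51° ≈ 273°.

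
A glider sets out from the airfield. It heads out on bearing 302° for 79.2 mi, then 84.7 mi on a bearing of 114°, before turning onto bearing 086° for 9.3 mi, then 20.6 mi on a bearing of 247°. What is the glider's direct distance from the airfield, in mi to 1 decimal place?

0.5 mi

Leg 1 (302°, 79.2 mi): east 79.2 sin 302° = -67.17, north 79.2 cos 302° = 41.97
Leg 2 (114°, 84.7 mi): east 84.7 sin 114° = 77.38, north 84.7 cos 114° = -34.45
Leg 3 (086°, 9.3 mi): east 9.3 sin 86° = 9.28, north 9.3 cos 86° = 0.65
Leg 4 (247°, 20.6 mi): east 20.6 sin 247° = -18.96, north 20.6 cos 247° = -8.05
Net: 0.53 east, 0.12 north. Distance = √((0.53)² + (0.12)²) = 0.540 mi.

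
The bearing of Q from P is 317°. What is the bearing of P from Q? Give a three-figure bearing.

137°

Back-bearing = 317° − 180° = 137°.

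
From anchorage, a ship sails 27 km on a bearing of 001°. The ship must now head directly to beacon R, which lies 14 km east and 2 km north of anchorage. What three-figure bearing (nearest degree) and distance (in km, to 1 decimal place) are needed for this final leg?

Leg 1 (001°, 27 km): east 27 sin 1° = 0.47, north 27 cos 1° = 27.00
Current position: (0.47, 27.00). Target: (14, 2). Remaining: Δeast = 13.53, Δnorth = -25.00.
Bearing = atan2(13.53, -25.00) mod 360° = 151.58°; distance = √((13.53)² + (-25.00)²) = 28.422 km.

152°, 28.4 km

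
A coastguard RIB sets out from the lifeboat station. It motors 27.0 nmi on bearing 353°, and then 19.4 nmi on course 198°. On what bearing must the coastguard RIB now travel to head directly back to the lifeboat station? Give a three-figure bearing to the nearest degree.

Leg 1 (353°, 27.0 nmi): east 27.0 sin 353° = -3.29, north 27.0 cos 353° = 26.80
Leg 2 (198°, 19.4 nmi): east 19.4 sin 198° = -5.99, north 19.4 cos 198° = -18.45
Net displacement: -9.29 east, 8.35 north. Direction back to start is (9.29, -8.35): bearing = atan2(9.29, -8.35) mod 360° = 131.96° ≈ 132°.

132°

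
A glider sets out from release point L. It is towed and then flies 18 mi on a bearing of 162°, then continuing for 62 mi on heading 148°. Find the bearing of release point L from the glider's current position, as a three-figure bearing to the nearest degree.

Leg 1 (162°, 18 mi): east 18 sin 162° = 5.56, north 18 cos 162° = -17.12
Leg 2 (148°, 62 mi): east 62 sin 148° = 32.85, north 62 cos 148° = -52.58
Net displacement: 38.42 east, -69.70 north. Direction back to start is (-38.42, 69.70): bearing = atan2(-38.42, 69.70) mod 360° = 331.14° ≈ 331°.

331°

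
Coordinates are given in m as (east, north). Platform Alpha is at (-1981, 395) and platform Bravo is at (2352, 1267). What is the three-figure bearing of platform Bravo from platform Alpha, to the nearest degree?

Δeast = 2352 − -1981 = 4333.00; Δnorth = 1267 − 395 = 872.00.
Bearing = atan2(Δeast, Δnorth) mod 360° = 78.62° ≈ 079°.

079°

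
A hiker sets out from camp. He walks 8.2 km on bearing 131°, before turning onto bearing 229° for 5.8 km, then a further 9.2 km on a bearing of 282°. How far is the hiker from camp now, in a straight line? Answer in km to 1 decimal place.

10.2 km

Leg 1 (131°, 8.2 km): east 8.2 sin 131° = 6.19, north 8.2 cos 131° = -5.38
Leg 2 (229°, 5.8 km): east 5.8 sin 229° = -4.38, north 5.8 cos 229° = -3.81
Leg 3 (282°, 9.2 km): east 9.2 sin 282° = -9.00, north 9.2 cos 282° = 1.91
Net: -7.19 east, -7.27 north. Distance = √((-7.19)² + (-7.27)²) = 10.225 km.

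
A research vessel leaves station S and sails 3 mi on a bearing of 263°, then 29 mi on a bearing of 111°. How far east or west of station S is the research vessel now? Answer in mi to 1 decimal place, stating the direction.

24.1 mi east

Leg 1 (263°, 3 mi): east 3 sin 263° = -2.98, north 3 cos 263° = -0.37
Leg 2 (111°, 29 mi): east 29 sin 111° = 27.07, north 29 cos 111° = -10.39
Net east component: 24.10 mi.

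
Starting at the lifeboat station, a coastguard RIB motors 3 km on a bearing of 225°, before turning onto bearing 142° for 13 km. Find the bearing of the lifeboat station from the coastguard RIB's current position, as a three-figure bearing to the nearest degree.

335°

Leg 1 (225°, 3 km): east 3 sin 225° = -2.12, north 3 cos 225° = -2.12
Leg 2 (142°, 13 km): east 13 sin 142° = 8.00, north 13 cos 142° = -10.24
Net displacement: 5.88 east, -12.37 north. Direction back to start is (-5.88, 12.37): bearing = atan2(-5.88, 12.37) mod 360° = 334.56° ≈ 335°.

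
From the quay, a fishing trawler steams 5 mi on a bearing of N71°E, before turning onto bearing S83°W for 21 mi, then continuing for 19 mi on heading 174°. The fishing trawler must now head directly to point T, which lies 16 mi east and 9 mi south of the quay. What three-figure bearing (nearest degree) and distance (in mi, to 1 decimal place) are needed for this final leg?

Leg 1 (N71°E, 5 mi): east 5 sin 71° = 4.73, north 5 cos 71° = 1.63
Leg 2 (S83°W, 21 mi): east 21 sin 263° = -20.84, north 21 cos 263° = -2.56
Leg 3 (174°, 19 mi): east 19 sin 174° = 1.99, north 19 cos 174° = -18.90
Current position: (-14.13, -19.83). Target: (16, -9). Remaining: Δeast = 30.13, Δnorth = 10.83.
Bearing = atan2(30.13, 10.83) mod 360° = 70.23°; distance = √((30.13)² + (10.83)²) = 32.016 mi.

070°, 32.0 mi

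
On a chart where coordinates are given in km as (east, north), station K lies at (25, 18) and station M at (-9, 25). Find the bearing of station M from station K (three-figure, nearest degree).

282°

Δeast = -9 − 25 = -34.00; Δnorth = 25 − 18 = 7.00.
Bearing = atan2(Δeast, Δnorth) mod 360° = 281.63° ≈ 282°.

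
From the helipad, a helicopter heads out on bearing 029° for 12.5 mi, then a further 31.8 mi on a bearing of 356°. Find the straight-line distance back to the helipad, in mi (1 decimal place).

42.8 mi

Leg 1 (029°, 12.5 mi): east 12.5 sin 29° = 6.06, north 12.5 cos 29° = 10.93
Leg 2 (356°, 31.8 mi): east 31.8 sin 356° = -2.22, north 31.8 cos 356° = 31.72
Net: 3.84 east, 42.66 north. Distance = √((3.84)² + (42.66)²) = 42.828 mi.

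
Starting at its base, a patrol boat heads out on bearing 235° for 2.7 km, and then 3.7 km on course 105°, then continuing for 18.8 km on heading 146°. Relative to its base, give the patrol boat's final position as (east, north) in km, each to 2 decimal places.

Leg 1 (235°, 2.7 km): east 2.7 sin 235° = -2.21, north 2.7 cos 235° = -1.55
Leg 2 (105°, 3.7 km): east 3.7 sin 105° = 3.57, north 3.7 cos 105° = -0.96
Leg 3 (146°, 18.8 km): east 18.8 sin 146° = 10.51, north 18.8 cos 146° = -15.59
Summing: 11.88 km east, -18.09 km north → (11.88, -18.09).

(11.88, -18.09)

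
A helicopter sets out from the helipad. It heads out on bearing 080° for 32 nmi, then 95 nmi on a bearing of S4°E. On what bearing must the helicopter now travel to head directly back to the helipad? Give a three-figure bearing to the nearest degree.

337°

Leg 1 (080°, 32 nmi): east 32 sin 80° = 31.51, north 32 cos 80° = 5.56
Leg 2 (S4°E, 95 nmi): east 95 sin 176° = 6.63, north 95 cos 176° = -94.77
Net displacement: 38.14 east, -89.21 north. Direction back to start is (-38.14, 89.21): bearing = atan2(-38.14, 89.21) mod 360° = 336.85° ≈ 337°.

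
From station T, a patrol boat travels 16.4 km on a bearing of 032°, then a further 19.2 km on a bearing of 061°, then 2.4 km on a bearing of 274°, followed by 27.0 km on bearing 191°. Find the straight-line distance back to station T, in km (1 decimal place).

Leg 1 (032°, 16.4 km): east 16.4 sin 32° = 8.69, north 16.4 cos 32° = 13.91
Leg 2 (061°, 19.2 km): east 19.2 sin 61° = 16.79, north 19.2 cos 61° = 9.31
Leg 3 (274°, 2.4 km): east 2.4 sin 274° = -2.39, north 2.4 cos 274° = 0.17
Leg 4 (191°, 27.0 km): east 27.0 sin 191° = -5.15, north 27.0 cos 191° = -26.50
Net: 17.94 east, -3.12 north. Distance = √((17.94)² + (-3.12)²) = 18.207 km.

18.2 km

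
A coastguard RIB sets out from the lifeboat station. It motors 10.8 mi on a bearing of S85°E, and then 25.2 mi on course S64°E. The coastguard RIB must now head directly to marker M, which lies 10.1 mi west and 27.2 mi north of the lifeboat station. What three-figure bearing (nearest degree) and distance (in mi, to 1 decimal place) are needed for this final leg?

Leg 1 (S85°E, 10.8 mi): east 10.8 sin 95° = 10.76, north 10.8 cos 95° = -0.94
Leg 2 (S64°E, 25.2 mi): east 25.2 sin 116° = 22.65, north 25.2 cos 116° = -11.05
Current position: (33.41, -11.99). Target: (-10.1, 27.2). Remaining: Δeast = -43.51, Δnorth = 39.19.
Bearing = atan2(-43.51, 39.19) mod 360° = 312.01°; distance = √((-43.51)² + (39.19)²) = 58.555 mi.

312°, 58.6 mi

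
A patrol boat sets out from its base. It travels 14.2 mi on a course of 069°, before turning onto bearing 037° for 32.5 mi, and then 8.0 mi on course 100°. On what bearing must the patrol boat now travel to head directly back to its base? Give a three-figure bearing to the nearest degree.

Leg 1 (069°, 14.2 mi): east 14.2 sin 69° = 13.26, north 14.2 cos 69° = 5.09
Leg 2 (037°, 32.5 mi): east 32.5 sin 37° = 19.56, north 32.5 cos 37° = 25.96
Leg 3 (100°, 8.0 mi): east 8.0 sin 100° = 7.88, north 8.0 cos 100° = -1.39
Net displacement: 40.69 east, 29.66 north. Direction back to start is (-40.69, -29.66): bearing = atan2(-40.69, -29.66) mod 360° = 233.92° ≈ 234°.

234°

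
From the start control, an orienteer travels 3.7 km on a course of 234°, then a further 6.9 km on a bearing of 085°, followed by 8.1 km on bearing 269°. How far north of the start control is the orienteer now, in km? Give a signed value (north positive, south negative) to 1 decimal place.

Leg 1 (234°, 3.7 km): east 3.7 sin 234° = -2.99, north 3.7 cos 234° = -2.17
Leg 2 (085°, 6.9 km): east 6.9 sin 85° = 6.87, north 6.9 cos 85° = 0.60
Leg 3 (269°, 8.1 km): east 8.1 sin 269° = -8.10, north 8.1 cos 269° = -0.14
Net north component: -1.71 km.

-1.7 km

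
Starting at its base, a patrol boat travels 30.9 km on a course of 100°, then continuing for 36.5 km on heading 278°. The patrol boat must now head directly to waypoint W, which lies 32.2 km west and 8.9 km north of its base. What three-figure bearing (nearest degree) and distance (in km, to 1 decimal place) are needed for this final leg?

Leg 1 (100°, 30.9 km): east 30.9 sin 100° = 30.43, north 30.9 cos 100° = -5.37
Leg 2 (278°, 36.5 km): east 36.5 sin 278° = -36.14, north 36.5 cos 278° = 5.08
Current position: (-5.71, -0.29). Target: (-32.2, 8.9). Remaining: Δeast = -26.49, Δnorth = 9.19.
Bearing = atan2(-26.49, 9.19) mod 360° = 289.13°; distance = √((-26.49)² + (9.19)²) = 28.034 km.

289°, 28.0 km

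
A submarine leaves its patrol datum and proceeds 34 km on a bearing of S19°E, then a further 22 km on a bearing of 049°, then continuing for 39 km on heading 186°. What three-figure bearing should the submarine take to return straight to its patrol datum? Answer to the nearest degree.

337°

Leg 1 (S19°E, 34 km): east 34 sin 161° = 11.07, north 34 cos 161° = -32.15
Leg 2 (049°, 22 km): east 22 sin 49° = 16.60, north 22 cos 49° = 14.43
Leg 3 (186°, 39 km): east 39 sin 186° = -4.08, north 39 cos 186° = -38.79
Net displacement: 23.60 east, -56.50 north. Direction back to start is (-23.60, 56.50): bearing = atan2(-23.60, 56.50) mod 360° = 337.33° ≈ 337°.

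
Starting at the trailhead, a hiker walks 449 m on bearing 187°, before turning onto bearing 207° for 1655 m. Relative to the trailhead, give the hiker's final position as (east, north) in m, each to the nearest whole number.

(-806, -1920)

Leg 1 (187°, 449 m): east 449 sin 187° = -54.72, north 449 cos 187° = -445.65
Leg 2 (207°, 1655 m): east 1655 sin 207° = -751.35, north 1655 cos 207° = -1474.62
Summing: -806.07 m east, -1920.27 m north → (-806, -1920).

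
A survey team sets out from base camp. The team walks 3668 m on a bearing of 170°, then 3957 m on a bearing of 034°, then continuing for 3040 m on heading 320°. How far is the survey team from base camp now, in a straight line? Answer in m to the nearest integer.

2189 m

Leg 1 (170°, 3668 m): east 3668 sin 170° = 636.94, north 3668 cos 170° = -3612.27
Leg 2 (034°, 3957 m): east 3957 sin 34° = 2212.73, north 3957 cos 34° = 3280.50
Leg 3 (320°, 3040 m): east 3040 sin 320° = -1954.07, north 3040 cos 320° = 2328.78
Net: 895.59 east, 1997.00 north. Distance = √((895.59)² + (1997.00)²) = 2188.631 m.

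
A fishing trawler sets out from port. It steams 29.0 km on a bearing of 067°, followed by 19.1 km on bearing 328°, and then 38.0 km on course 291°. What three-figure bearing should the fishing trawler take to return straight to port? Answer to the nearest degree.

Leg 1 (067°, 29.0 km): east 29.0 sin 67° = 26.69, north 29.0 cos 67° = 11.33
Leg 2 (328°, 19.1 km): east 19.1 sin 328° = -10.12, north 19.1 cos 328° = 16.20
Leg 3 (291°, 38.0 km): east 38.0 sin 291° = -35.48, north 38.0 cos 291° = 13.62
Net displacement: -18.90 east, 41.15 north. Direction back to start is (18.90, -41.15): bearing = atan2(18.90, -41.15) mod 360° = 155.33° ≈ 155°.

155°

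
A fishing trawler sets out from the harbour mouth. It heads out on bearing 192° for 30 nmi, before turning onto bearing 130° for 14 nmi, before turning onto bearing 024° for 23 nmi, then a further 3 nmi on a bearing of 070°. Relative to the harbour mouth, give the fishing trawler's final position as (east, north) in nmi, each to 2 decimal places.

(16.66, -16.31)

Leg 1 (192°, 30 nmi): east 30 sin 192° = -6.24, north 30 cos 192° = -29.34
Leg 2 (130°, 14 nmi): east 14 sin 130° = 10.72, north 14 cos 130° = -9.00
Leg 3 (024°, 23 nmi): east 23 sin 24° = 9.35, north 23 cos 24° = 21.01
Leg 4 (070°, 3 nmi): east 3 sin 70° = 2.82, north 3 cos 70° = 1.03
Summing: 16.66 nmi east, -16.31 nmi north → (16.66, -16.31).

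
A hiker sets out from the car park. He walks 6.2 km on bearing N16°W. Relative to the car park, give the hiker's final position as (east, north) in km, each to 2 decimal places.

Leg 1 (N16°W, 6.2 km): east 6.2 sin 344° = -1.71, north 6.2 cos 344° = 5.96
Summing: -1.71 km east, 5.96 km north → (-1.71, 5.96).

(-1.71, 5.96)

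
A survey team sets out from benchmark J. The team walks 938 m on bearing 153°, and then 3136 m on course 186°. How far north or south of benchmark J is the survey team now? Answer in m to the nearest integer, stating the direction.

3955 m south

Leg 1 (153°, 938 m): east 938 sin 153° = 425.84, north 938 cos 153° = -835.76
Leg 2 (186°, 3136 m): east 3136 sin 186° = -327.80, north 3136 cos 186° = -3118.82
Net north component: -3954.58 m.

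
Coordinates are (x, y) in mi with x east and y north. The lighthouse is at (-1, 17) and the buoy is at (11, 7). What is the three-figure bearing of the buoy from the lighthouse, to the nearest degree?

130°

Δeast = 11 − -1 = 12.00; Δnorth = 7 − 17 = -10.00.
Bearing = atan2(Δeast, Δnorth) mod 360° = 129.81° ≈ 130°.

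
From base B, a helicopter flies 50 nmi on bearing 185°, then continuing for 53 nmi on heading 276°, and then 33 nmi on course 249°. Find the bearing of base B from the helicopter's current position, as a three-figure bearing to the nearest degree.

Leg 1 (185°, 50 nmi): east 50 sin 185° = -4.36, north 50 cos 185° = -49.81
Leg 2 (276°, 53 nmi): east 53 sin 276° = -52.71, north 53 cos 276° = 5.54
Leg 3 (249°, 33 nmi): east 33 sin 249° = -30.81, north 33 cos 249° = -11.83
Net displacement: -87.88 east, -56.10 north. Direction back to start is (87.88, 56.10): bearing = atan2(87.88, 56.10) mod 360° = 57.45° ≈ 057°.

057°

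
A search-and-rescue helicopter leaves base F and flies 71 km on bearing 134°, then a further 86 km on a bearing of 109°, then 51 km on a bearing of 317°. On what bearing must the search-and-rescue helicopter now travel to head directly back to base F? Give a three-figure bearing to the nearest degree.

292°

Leg 1 (134°, 71 km): east 71 sin 134° = 51.07, north 71 cos 134° = -49.32
Leg 2 (109°, 86 km): east 86 sin 109° = 81.31, north 86 cos 109° = -28.00
Leg 3 (317°, 51 km): east 51 sin 317° = -34.78, north 51 cos 317° = 37.30
Net displacement: 97.61 east, -40.02 north. Direction back to start is (-97.61, 40.02): bearing = atan2(-97.61, 40.02) mod 360° = 292.29° ≈ 292°.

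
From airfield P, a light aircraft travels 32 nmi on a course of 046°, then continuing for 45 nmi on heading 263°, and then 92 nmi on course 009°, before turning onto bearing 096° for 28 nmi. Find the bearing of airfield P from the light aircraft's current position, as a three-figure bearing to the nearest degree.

191°

Leg 1 (046°, 32 nmi): east 32 sin 46° = 23.02, north 32 cos 46° = 22.23
Leg 2 (263°, 45 nmi): east 45 sin 263° = -44.66, north 45 cos 263° = -5.48
Leg 3 (009°, 92 nmi): east 92 sin 9° = 14.39, north 92 cos 9° = 90.87
Leg 4 (096°, 28 nmi): east 28 sin 96° = 27.85, north 28 cos 96° = -2.93
Net displacement: 20.59 east, 104.69 north. Direction back to start is (-20.59, -104.69): bearing = atan2(-20.59, -104.69) mod 360° = 191.13° ≈ 191°.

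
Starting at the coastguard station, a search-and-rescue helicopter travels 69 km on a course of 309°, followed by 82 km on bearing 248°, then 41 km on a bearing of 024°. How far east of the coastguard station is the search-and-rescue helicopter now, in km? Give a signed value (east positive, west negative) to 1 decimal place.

-113.0 km

Leg 1 (309°, 69 km): east 69 sin 309° = -53.62, north 69 cos 309° = 43.42
Leg 2 (248°, 82 km): east 82 sin 248° = -76.03, north 82 cos 248° = -30.72
Leg 3 (024°, 41 km): east 41 sin 24° = 16.68, north 41 cos 24° = 37.46
Net east component: -112.98 km.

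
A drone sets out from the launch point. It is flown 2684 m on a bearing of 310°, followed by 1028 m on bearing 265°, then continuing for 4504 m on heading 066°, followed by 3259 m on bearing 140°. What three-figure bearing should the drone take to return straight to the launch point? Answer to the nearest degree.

253°

Leg 1 (310°, 2684 m): east 2684 sin 310° = -2056.06, north 2684 cos 310° = 1725.24
Leg 2 (265°, 1028 m): east 1028 sin 265° = -1024.09, north 1028 cos 265° = -89.60
Leg 3 (066°, 4504 m): east 4504 sin 66° = 4114.61, north 4504 cos 66° = 1831.94
Leg 4 (140°, 3259 m): east 3259 sin 140° = 2094.84, north 3259 cos 140° = -2496.54
Net displacement: 3129.30 east, 971.05 north. Direction back to start is (-3129.30, -971.05): bearing = atan2(-3129.30, -971.05) mod 360° = 252.76° ≈ 253°.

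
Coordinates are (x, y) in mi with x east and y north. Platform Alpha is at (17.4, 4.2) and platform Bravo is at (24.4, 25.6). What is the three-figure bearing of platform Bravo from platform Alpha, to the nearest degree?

018°

Δeast = 24.4 − 17.4 = 7.00; Δnorth = 25.6 − 4.2 = 21.40.
Bearing = atan2(Δeast, Δnorth) mod 360° = 18.11° ≈ 018°.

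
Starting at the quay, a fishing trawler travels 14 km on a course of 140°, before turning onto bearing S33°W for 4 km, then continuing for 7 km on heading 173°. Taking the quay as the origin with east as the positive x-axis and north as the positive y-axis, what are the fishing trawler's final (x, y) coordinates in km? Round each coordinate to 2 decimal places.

(7.67, -21.03)

Leg 1 (140°, 14 km): east 14 sin 140° = 9.00, north 14 cos 140° = -10.72
Leg 2 (S33°W, 4 km): east 4 sin 213° = -2.18, north 4 cos 213° = -3.35
Leg 3 (173°, 7 km): east 7 sin 173° = 0.85, north 7 cos 173° = -6.95
Summing: 7.67 km east, -21.03 km north → (7.67, -21.03).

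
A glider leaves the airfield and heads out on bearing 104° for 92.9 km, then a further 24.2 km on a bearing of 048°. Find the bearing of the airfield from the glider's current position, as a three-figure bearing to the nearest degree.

273°

Leg 1 (104°, 92.9 km): east 92.9 sin 104° = 90.14, north 92.9 cos 104° = -22.47
Leg 2 (048°, 24.2 km): east 24.2 sin 48° = 17.98, north 24.2 cos 48° = 16.19
Net displacement: 108.12 east, -6.28 north. Direction back to start is (-108.12, 6.28): bearing = atan2(-108.12, 6.28) mod 360° = 273.32° ≈ 273°.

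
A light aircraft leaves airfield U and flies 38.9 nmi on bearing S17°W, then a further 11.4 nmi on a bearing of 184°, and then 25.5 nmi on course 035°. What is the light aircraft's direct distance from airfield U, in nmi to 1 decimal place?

27.8 nmi

Leg 1 (S17°W, 38.9 nmi): east 38.9 sin 197° = -11.37, north 38.9 cos 197° = -37.20
Leg 2 (184°, 11.4 nmi): east 11.4 sin 184° = -0.80, north 11.4 cos 184° = -11.37
Leg 3 (035°, 25.5 nmi): east 25.5 sin 35° = 14.63, north 25.5 cos 35° = 20.89
Net: 2.46 east, -27.68 north. Distance = √((2.46)² + (-27.68)²) = 27.793 nmi.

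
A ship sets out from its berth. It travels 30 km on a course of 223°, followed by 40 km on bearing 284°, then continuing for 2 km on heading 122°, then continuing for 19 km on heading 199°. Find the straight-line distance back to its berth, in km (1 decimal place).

Leg 1 (223°, 30 km): east 30 sin 223° = -20.46, north 30 cos 223° = -21.94
Leg 2 (284°, 40 km): east 40 sin 284° = -38.81, north 40 cos 284° = 9.68
Leg 3 (122°, 2 km): east 2 sin 122° = 1.70, north 2 cos 122° = -1.06
Leg 4 (199°, 19 km): east 19 sin 199° = -6.19, north 19 cos 199° = -17.96
Net: -63.76 east, -31.29 north. Distance = √((-63.76)² + (-31.29)²) = 71.025 km.

71.0 km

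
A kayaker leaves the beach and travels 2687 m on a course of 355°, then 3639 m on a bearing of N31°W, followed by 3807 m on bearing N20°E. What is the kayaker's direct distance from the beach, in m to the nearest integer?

9408 m

Leg 1 (355°, 2687 m): east 2687 sin 355° = -234.19, north 2687 cos 355° = 2676.78
Leg 2 (N31°W, 3639 m): east 3639 sin 329° = -1874.22, north 3639 cos 329° = 3119.23
Leg 3 (N20°E, 3807 m): east 3807 sin 20° = 1302.07, north 3807 cos 20° = 3577.41
Net: -806.34 east, 9373.42 north. Distance = √((-806.34)² + (9373.42)²) = 9408.035 m.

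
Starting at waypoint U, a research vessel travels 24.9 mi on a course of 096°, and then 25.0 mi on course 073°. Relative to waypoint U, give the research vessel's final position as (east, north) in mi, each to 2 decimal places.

Leg 1 (096°, 24.9 mi): east 24.9 sin 96° = 24.76, north 24.9 cos 96° = -2.60
Leg 2 (073°, 25.0 mi): east 25.0 sin 73° = 23.91, north 25.0 cos 73° = 7.31
Summing: 48.67 mi east, 4.71 mi north → (48.67, 4.71).

(48.67, 4.71)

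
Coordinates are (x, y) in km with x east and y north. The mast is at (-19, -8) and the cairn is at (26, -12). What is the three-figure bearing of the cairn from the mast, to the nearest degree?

095°

Δeast = 26 − -19 = 45.00; Δnorth = -12 − -8 = -4.00.
Bearing = atan2(Δeast, Δnorth) mod 360° = 95.08° ≈ 095°.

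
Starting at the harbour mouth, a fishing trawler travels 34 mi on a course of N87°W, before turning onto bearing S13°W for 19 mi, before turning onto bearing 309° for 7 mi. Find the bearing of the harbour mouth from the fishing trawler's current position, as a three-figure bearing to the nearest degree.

Leg 1 (N87°W, 34 mi): east 34 sin 273° = -33.95, north 34 cos 273° = 1.78
Leg 2 (S13°W, 19 mi): east 19 sin 193° = -4.27, north 19 cos 193° = -18.51
Leg 3 (309°, 7 mi): east 7 sin 309° = -5.44, north 7 cos 309° = 4.41
Net displacement: -43.67 east, -12.33 north. Direction back to start is (43.67, 12.33): bearing = atan2(43.67, 12.33) mod 360° = 74.23° ≈ 074°.

074°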